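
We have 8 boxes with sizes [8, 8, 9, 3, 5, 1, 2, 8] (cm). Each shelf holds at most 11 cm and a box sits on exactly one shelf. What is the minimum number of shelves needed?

Total = 9 + 8 + 8 + 8 + 5 + 3 + 2 + 1 = 44 cm.
Lower bound: ⌈44/11⌉ = 4 shelves.
A packing using 5 shelves:
  shelf 1: 9 + 2 = 11
  shelf 2: 8 + 3 = 11
  shelf 3: 8 + 1 = 9
  shelf 4: 8 = 8
  shelf 5: 5 = 5
No arrangement into 4 shelves stays within capacity, so 5 is optimal.

5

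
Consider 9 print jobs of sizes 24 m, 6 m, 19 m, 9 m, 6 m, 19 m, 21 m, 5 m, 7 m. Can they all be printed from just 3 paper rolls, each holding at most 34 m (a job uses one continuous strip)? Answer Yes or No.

No

Total = 116 m; ⌈116/34⌉ = 4.
At least 4 paper rolls are required, but only 3 are allowed.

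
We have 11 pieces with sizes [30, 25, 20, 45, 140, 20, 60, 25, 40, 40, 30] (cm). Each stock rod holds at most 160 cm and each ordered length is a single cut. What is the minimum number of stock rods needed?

Total = 140 + 60 + 45 + 40 + 40 + 30 + 30 + 25 + 25 + 20 + 20 = 475 cm.
Lower bound: ⌈475/160⌉ = 3 stock rods.
A packing using 3 stock rods:
  stock rod 1: 140 + 20 = 160
  stock rod 2: 60 + 45 + 30 + 25 = 160
  stock rod 3: 40 + 40 + 30 + 25 + 20 = 155
This matches the lower bound, so 3 is optimal.

3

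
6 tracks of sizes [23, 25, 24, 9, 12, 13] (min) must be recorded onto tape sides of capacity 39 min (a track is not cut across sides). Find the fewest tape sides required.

Total = 25 + 24 + 23 + 13 + 12 + 9 = 106 min.
Lower bound: ⌈106/39⌉ = 3 tape sides.
A packing using 3 tape sides:
  side 1: 25 + 13 = 38
  side 2: 24 + 12 = 36
  side 3: 23 + 9 = 32
This matches the lower bound, so 3 is optimal.

3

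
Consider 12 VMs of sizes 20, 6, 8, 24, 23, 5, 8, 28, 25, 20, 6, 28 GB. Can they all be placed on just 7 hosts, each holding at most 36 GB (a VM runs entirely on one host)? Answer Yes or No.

Yes

A valid assignment using 7 hosts:
  host 1: 28 + 8 = 36
  host 2: 28 + 8 = 36
  host 3: 25 + 6 + 5 = 36
  host 4: 24 + 6 = 30
  host 5: 23 = 23
  host 6: 20 = 20
  host 7: 20 = 20
Every load is within 36 GB, so 7 hosts suffice.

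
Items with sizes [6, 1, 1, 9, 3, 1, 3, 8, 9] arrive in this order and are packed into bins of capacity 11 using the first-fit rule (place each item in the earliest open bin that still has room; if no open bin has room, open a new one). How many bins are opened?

  6 → bin 1 (new)  [load 6/11]
  1 → bin 1  [load 7/11]
  1 → bin 1  [load 8/11]
  9 → bin 2 (new)  [load 9/11]
  3 → bin 1  [load 11/11]
  1 → bin 2  [load 10/11]
  3 → bin 3 (new)  [load 3/11]
  8 → bin 3  [load 11/11]
  9 → bin 4 (new)  [load 9/11]
4 bins opened.

4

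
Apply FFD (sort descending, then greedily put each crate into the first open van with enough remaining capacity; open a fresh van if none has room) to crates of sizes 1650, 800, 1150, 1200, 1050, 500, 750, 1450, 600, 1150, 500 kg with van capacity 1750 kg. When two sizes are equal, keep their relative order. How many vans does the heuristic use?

7

Sorted descending: 1650, 1450, 1200, 1150, 1150, 1050, 800, 750, 600, 500, 500.
  1650 → van 1 (new)  [load 1650/1750]
  1450 → van 2 (new)  [load 1450/1750]
  1200 → van 3 (new)  [load 1200/1750]
  1150 → van 4 (new)  [load 1150/1750]
  1150 → van 5 (new)  [load 1150/1750]
  1050 → van 6 (new)  [load 1050/1750]
  800 → van 7 (new)  [load 800/1750]
  750 → van 7  [load 1550/1750]
  600 → van 4  [load 1750/1750]
  500 → van 3  [load 1700/1750]
  500 → van 5  [load 1650/1750]
7 vans opened.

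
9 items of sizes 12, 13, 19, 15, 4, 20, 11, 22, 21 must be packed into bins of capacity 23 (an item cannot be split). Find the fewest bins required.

7

Total = 22 + 21 + 20 + 19 + 15 + 13 + 12 + 11 + 4 = 137.
Lower bound: ⌈137/23⌉ = 6 bins.
Also, 7 items each exceed 23/2, and no two of those can share a bin, so at least 7 bins are needed.
A packing using 7 bins:
  bin 1: 22 = 22
  bin 2: 21 = 21
  bin 3: 20 = 20
  bin 4: 19 + 4 = 23
  bin 5: 15 = 15
  bin 6: 13 = 13
  bin 7: 12 + 11 = 23
This matches the lower bound, so 7 is optimal.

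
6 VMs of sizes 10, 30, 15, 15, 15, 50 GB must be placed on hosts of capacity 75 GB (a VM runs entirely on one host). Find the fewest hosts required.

2

Total = 50 + 30 + 15 + 15 + 15 + 10 = 135 GB.
Lower bound: ⌈135/75⌉ = 2 hosts.
A packing using 2 hosts:
  host 1: 50 + 15 + 10 = 75
  host 2: 30 + 15 + 15 = 60
This matches the lower bound, so 2 is optimal.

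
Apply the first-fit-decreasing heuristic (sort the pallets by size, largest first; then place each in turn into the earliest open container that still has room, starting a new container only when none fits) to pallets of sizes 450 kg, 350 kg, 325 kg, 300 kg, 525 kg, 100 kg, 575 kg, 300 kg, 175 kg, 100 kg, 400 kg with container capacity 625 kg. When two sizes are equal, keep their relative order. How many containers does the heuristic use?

7

Sorted descending: 575, 525, 450, 400, 350, 325, 300, 300, 175, 100, 100.
  575 → container 1 (new)  [load 575/625]
  525 → container 2 (new)  [load 525/625]
  450 → container 3 (new)  [load 450/625]
  400 → container 4 (new)  [load 400/625]
  350 → container 5 (new)  [load 350/625]
  325 → container 6 (new)  [load 325/625]
  300 → container 6  [load 625/625]
  300 → container 7 (new)  [load 300/625]
  175 → container 3  [load 625/625]
  100 → container 2  [load 625/625]
  100 → container 4  [load 500/625]
7 containers opened.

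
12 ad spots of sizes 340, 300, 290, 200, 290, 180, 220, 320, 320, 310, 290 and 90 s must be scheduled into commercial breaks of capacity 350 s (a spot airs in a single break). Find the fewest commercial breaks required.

11

Total = 340 + 320 + 320 + 310 + 300 + 290 + 290 + 290 + 220 + 200 + 180 + 90 = 3150 s.
Lower bound: ⌈3150/350⌉ = 9 commercial breaks.
Also, 11 ad spots each exceed 175 s, and no two of those can share a break, so at least 11 commercial breaks are needed.
A packing using 11 commercial breaks:
  break 1: 340 = 340
  break 2: 320 = 320
  break 3: 320 = 320
  break 4: 310 = 310
  break 5: 300 = 300
  break 6: 290 = 290
  break 7: 290 = 290
  break 8: 290 = 290
  break 9: 220 + 90 = 310
  break 10: 200 = 200
  break 11: 180 = 180
This matches the lower bound, so 11 is optimal.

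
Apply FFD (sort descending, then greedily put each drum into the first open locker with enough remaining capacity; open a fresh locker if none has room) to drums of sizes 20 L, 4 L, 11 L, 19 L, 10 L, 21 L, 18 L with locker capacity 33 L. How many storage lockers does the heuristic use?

Sorted descending: 21, 20, 19, 18, 11, 10, 4.
  21 → locker 1 (new)  [load 21/33]
  20 → locker 2 (new)  [load 20/33]
  19 → locker 3 (new)  [load 19/33]
  18 → locker 4 (new)  [load 18/33]
  11 → locker 1  [load 32/33]
  10 → locker 2  [load 30/33]
  4 → locker 3  [load 23/33]
4 storage lockers opened.

4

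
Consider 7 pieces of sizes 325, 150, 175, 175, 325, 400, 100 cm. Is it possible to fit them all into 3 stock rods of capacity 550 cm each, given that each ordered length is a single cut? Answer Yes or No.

Total = 1650 cm; ⌈1650/550⌉ = 3.
The bound of 3 does not rule out 3, but exhaustive search shows no assignment into 3 stock rods of capacity 550 cm exists — the minimum is 4.

No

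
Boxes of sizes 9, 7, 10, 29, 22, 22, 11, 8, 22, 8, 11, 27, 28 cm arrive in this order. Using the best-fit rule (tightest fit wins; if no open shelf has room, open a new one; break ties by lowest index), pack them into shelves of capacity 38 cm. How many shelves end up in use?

7

  9 → shelf 1 (new)  [load 9/38]
  7 → shelf 1  [load 16/38]
  10 → shelf 1  [load 26/38]
  29 → shelf 2 (new)  [load 29/38]
  22 → shelf 3 (new)  [load 22/38]
  22 → shelf 4 (new)  [load 22/38]
  11 → shelf 1  [load 37/38]
  8 → shelf 2  [load 37/38]
  22 → shelf 5 (new)  [load 22/38]
  8 → shelf 3  [load 30/38]
  11 → shelf 4  [load 33/38]
  27 → shelf 6 (new)  [load 27/38]
  28 → shelf 7 (new)  [load 28/38]
7 shelves opened.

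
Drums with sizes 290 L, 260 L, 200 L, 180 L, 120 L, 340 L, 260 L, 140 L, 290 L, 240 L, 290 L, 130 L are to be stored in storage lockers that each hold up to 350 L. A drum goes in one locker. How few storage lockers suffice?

10

Total = 340 + 290 + 290 + 290 + 260 + 260 + 240 + 200 + 180 + 140 + 130 + 120 = 2740 L.
Lower bound: ⌈2740/350⌉ = 8 storage lockers.
Also, 9 drums each exceed 175 L, and no two of those can share a locker, so at least 9 storage lockers are needed.
A packing using 10 storage lockers:
  locker 1: 340 = 340
  locker 2: 290 = 290
  locker 3: 290 = 290
  locker 4: 290 = 290
  locker 5: 260 = 260
  locker 6: 260 = 260
  locker 7: 240 = 240
  locker 8: 200 + 140 = 340
  locker 9: 180 + 130 = 310
  locker 10: 120 = 120
No arrangement into 9 storage lockers stays within capacity, so 10 is optimal.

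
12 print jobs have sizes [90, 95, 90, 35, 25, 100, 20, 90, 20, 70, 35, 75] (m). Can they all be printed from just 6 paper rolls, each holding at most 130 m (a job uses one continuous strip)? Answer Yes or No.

Total = 745 m; ⌈745/130⌉ = 6.
7 print jobs each exceed half the capacity and cannot share a roll, forcing at least 7 paper rolls.
At least 7 paper rolls are required, but only 6 are allowed.

No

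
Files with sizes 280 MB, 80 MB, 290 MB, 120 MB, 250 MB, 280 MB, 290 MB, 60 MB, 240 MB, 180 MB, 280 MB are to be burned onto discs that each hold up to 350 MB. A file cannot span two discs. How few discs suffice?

8

Total = 290 + 290 + 280 + 280 + 280 + 250 + 240 + 180 + 120 + 80 + 60 = 2350 MB.
Lower bound: ⌈2350/350⌉ = 7 discs.
Also, 8 files each exceed 175 MB, and no two of those can share a disc, so at least 8 discs are needed.
A packing using 8 discs:
  disc 1: 290 + 60 = 350
  disc 2: 290 = 290
  disc 3: 280 = 280
  disc 4: 280 = 280
  disc 5: 280 = 280
  disc 6: 250 + 80 = 330
  disc 7: 240 = 240
  disc 8: 180 + 120 = 300
This matches the lower bound, so 8 is optimal.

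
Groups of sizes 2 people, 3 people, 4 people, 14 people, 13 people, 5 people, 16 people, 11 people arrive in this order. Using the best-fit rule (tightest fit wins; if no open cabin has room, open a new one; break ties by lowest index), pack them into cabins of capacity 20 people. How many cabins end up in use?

4

  2 → cabin 1 (new)  [load 2/20]
  3 → cabin 1  [load 5/20]
  4 → cabin 1  [load 9/20]
  14 → cabin 2 (new)  [load 14/20]
  13 → cabin 3 (new)  [load 13/20]
  5 → cabin 2  [load 19/20]
  16 → cabin 4 (new)  [load 16/20]
  11 → cabin 1  [load 20/20]
4 cabins opened.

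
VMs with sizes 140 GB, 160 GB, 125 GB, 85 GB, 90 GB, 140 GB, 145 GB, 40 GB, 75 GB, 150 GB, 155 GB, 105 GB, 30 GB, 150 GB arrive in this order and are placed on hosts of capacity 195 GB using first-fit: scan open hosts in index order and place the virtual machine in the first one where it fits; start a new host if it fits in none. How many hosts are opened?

10

  140 → host 1 (new)  [load 140/195]
  160 → host 2 (new)  [load 160/195]
  125 → host 3 (new)  [load 125/195]
  85 → host 4 (new)  [load 85/195]
  90 → host 4  [load 175/195]
  140 → host 5 (new)  [load 140/195]
  145 → host 6 (new)  [load 145/195]
  40 → host 1  [load 180/195]
  75 → host 7 (new)  [load 75/195]
  150 → host 8 (new)  [load 150/195]
  155 → host 9 (new)  [load 155/195]
  105 → host 7  [load 180/195]
  30 → host 2  [load 190/195]
  150 → host 10 (new)  [load 150/195]
10 hosts opened.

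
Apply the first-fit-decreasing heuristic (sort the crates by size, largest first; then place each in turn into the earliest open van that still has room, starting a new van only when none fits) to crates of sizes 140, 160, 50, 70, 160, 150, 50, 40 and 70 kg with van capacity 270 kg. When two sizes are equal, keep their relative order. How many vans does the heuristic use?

Sorted descending: 160, 160, 150, 140, 70, 70, 50, 50, 40.
  160 → van 1 (new)  [load 160/270]
  160 → van 2 (new)  [load 160/270]
  150 → van 3 (new)  [load 150/270]
  140 → van 4 (new)  [load 140/270]
  70 → van 1  [load 230/270]
  70 → van 2  [load 230/270]
  50 → van 3  [load 200/270]
  50 → van 3  [load 250/270]
  40 → van 1  [load 270/270]
4 vans opened.

4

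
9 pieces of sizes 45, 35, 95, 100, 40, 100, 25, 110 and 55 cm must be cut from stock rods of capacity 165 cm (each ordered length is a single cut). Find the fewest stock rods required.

4

Total = 110 + 100 + 100 + 95 + 55 + 45 + 40 + 35 + 25 = 605 cm.
Lower bound: ⌈605/165⌉ = 4 stock rods.
A packing using 4 stock rods:
  stock rod 1: 110 + 55 = 165
  stock rod 2: 100 + 45 = 145
  stock rod 3: 100 + 40 + 25 = 165
  stock rod 4: 95 + 35 = 130
This matches the lower bound, so 4 is optimal.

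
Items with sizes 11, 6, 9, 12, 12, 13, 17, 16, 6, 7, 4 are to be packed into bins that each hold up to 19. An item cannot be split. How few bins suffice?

Total = 17 + 16 + 13 + 12 + 12 + 11 + 9 + 7 + 6 + 6 + 4 = 113.
Lower bound: ⌈113/19⌉ = 6 bins.
A packing using 7 bins:
  bin 1: 17 = 17
  bin 2: 16 = 16
  bin 3: 13 + 6 = 19
  bin 4: 12 + 7 = 19
  bin 5: 12 + 6 = 18
  bin 6: 11 + 4 = 15
  bin 7: 9 = 9
No arrangement into 6 bins stays within capacity, so 7 is optimal.

7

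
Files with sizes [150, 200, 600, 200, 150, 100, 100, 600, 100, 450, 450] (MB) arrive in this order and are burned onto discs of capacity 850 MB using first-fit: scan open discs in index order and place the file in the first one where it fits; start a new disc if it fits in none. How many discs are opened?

5

  150 → disc 1 (new)  [load 150/850]
  200 → disc 1  [load 350/850]
  600 → disc 2 (new)  [load 600/850]
  200 → disc 1  [load 550/850]
  150 → disc 1  [load 700/850]
  100 → disc 1  [load 800/850]
  100 → disc 2  [load 700/850]
  600 → disc 3 (new)  [load 600/850]
  100 → disc 2  [load 800/850]
  450 → disc 4 (new)  [load 450/850]
  450 → disc 5 (new)  [load 450/850]
5 discs opened.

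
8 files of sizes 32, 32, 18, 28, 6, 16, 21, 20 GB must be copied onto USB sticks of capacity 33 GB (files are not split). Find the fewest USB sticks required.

Total = 32 + 32 + 28 + 21 + 20 + 18 + 16 + 6 = 173 GB.
Lower bound: ⌈173/33⌉ = 6 USB sticks.
A packing using 7 USB sticks:
  USB stick 1: 32 = 32
  USB stick 2: 32 = 32
  USB stick 3: 28 = 28
  USB stick 4: 21 + 6 = 27
  USB stick 5: 20 = 20
  USB stick 6: 18 = 18
  USB stick 7: 16 = 16
No arrangement into 6 USB sticks stays within capacity, so 7 is optimal.

7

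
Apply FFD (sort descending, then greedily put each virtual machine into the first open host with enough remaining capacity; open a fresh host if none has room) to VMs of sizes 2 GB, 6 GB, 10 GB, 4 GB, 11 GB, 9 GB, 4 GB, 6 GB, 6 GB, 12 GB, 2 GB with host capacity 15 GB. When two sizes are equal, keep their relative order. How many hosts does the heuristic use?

5

Sorted descending: 12, 11, 10, 9, 6, 6, 6, 4, 4, 2, 2.
  12 → host 1 (new)  [load 12/15]
  11 → host 2 (new)  [load 11/15]
  10 → host 3 (new)  [load 10/15]
  9 → host 4 (new)  [load 9/15]
  6 → host 4  [load 15/15]
  6 → host 5 (new)  [load 6/15]
  6 → host 5  [load 12/15]
  4 → host 2  [load 15/15]
  4 → host 3  [load 14/15]
  2 → host 1  [load 14/15]
  2 → host 5  [load 14/15]
5 hosts opened.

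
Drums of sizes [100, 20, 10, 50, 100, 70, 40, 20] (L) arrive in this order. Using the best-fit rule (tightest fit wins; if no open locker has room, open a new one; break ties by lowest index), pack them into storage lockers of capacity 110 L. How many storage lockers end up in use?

  100 → locker 1 (new)  [load 100/110]
  20 → locker 2 (new)  [load 20/110]
  10 → locker 1  [load 110/110]
  50 → locker 2  [load 70/110]
  100 → locker 3 (new)  [load 100/110]
  70 → locker 4 (new)  [load 70/110]
  40 → locker 2  [load 110/110]
  20 → locker 4  [load 90/110]
4 storage lockers opened.

4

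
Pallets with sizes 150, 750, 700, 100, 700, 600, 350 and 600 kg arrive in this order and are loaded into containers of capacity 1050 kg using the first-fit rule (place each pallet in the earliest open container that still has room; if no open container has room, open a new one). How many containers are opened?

5

  150 → container 1 (new)  [load 150/1050]
  750 → container 1  [load 900/1050]
  700 → container 2 (new)  [load 700/1050]
  100 → container 1  [load 1000/1050]
  700 → container 3 (new)  [load 700/1050]
  600 → container 4 (new)  [load 600/1050]
  350 → container 2  [load 1050/1050]
  600 → container 5 (new)  [load 600/1050]
5 containers opened.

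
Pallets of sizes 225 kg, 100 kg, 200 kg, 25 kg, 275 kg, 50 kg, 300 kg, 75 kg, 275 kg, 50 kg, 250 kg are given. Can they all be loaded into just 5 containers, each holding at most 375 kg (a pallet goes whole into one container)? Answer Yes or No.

Total = 1825 kg; ⌈1825/375⌉ = 5.
6 pallets each exceed half the capacity and cannot share a container, forcing at least 6 containers.
At least 6 containers are required, but only 5 are allowed.

No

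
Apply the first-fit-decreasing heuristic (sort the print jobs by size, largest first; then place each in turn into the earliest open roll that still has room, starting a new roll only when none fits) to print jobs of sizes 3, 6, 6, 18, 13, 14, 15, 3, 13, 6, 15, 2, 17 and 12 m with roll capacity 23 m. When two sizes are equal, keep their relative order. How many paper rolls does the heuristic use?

8

Sorted descending: 18, 17, 15, 15, 14, 13, 13, 12, 6, 6, 6, 3, 3, 2.
  18 → roll 1 (new)  [load 18/23]
  17 → roll 2 (new)  [load 17/23]
  15 → roll 3 (new)  [load 15/23]
  15 → roll 4 (new)  [load 15/23]
  14 → roll 5 (new)  [load 14/23]
  13 → roll 6 (new)  [load 13/23]
  13 → roll 7 (new)  [load 13/23]
  12 → roll 8 (new)  [load 12/23]
  6 → roll 2  [load 23/23]
  6 → roll 3  [load 21/23]
  6 → roll 4  [load 21/23]
  3 → roll 1  [load 21/23]
  3 → roll 5  [load 17/23]
  2 → roll 1  [load 23/23]
8 paper rolls opened.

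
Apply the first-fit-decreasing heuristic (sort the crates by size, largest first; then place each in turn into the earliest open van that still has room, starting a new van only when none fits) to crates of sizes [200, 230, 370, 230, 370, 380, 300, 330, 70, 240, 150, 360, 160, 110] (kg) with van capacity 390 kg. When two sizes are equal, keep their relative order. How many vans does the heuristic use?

10

Sorted descending: 380, 370, 370, 360, 330, 300, 240, 230, 230, 200, 160, 150, 110, 70.
  380 → van 1 (new)  [load 380/390]
  370 → van 2 (new)  [load 370/390]
  370 → van 3 (new)  [load 370/390]
  360 → van 4 (new)  [load 360/390]
  330 → van 5 (new)  [load 330/390]
  300 → van 6 (new)  [load 300/390]
  240 → van 7 (new)  [load 240/390]
  230 → van 8 (new)  [load 230/390]
  230 → van 9 (new)  [load 230/390]
  200 → van 10 (new)  [load 200/390]
  160 → van 8  [load 390/390]
  150 → van 7  [load 390/390]
  110 → van 9  [load 340/390]
  70 → van 6  [load 370/390]
10 vans opened.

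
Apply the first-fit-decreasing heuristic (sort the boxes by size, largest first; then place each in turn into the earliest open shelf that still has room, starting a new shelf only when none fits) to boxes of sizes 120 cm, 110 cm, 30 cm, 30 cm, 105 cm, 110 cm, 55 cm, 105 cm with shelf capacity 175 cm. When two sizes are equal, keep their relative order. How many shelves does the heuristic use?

Sorted descending: 120, 110, 110, 105, 105, 55, 30, 30.
  120 → shelf 1 (new)  [load 120/175]
  110 → shelf 2 (new)  [load 110/175]
  110 → shelf 3 (new)  [load 110/175]
  105 → shelf 4 (new)  [load 105/175]
  105 → shelf 5 (new)  [load 105/175]
  55 → shelf 1  [load 175/175]
  30 → shelf 2  [load 140/175]
  30 → shelf 2  [load 170/175]
5 shelves opened.

5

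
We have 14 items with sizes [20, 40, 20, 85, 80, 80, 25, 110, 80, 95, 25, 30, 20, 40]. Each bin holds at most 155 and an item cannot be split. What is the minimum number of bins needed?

6

Total = 110 + 95 + 85 + 80 + 80 + 80 + 40 + 40 + 30 + 25 + 25 + 20 + 20 + 20 = 750.
Lower bound: ⌈750/155⌉ = 5 bins.
Also, 6 items each exceed 155/2, and no two of those can share a bin, so at least 6 bins are needed.
A packing using 6 bins:
  bin 1: 110 + 40 = 150
  bin 2: 95 + 40 + 20 = 155
  bin 3: 85 + 30 + 25 = 140
  bin 4: 80 + 25 + 20 + 20 = 145
  bin 5: 80 = 80
  bin 6: 80 = 80
This matches the lower bound, so 6 is optimal.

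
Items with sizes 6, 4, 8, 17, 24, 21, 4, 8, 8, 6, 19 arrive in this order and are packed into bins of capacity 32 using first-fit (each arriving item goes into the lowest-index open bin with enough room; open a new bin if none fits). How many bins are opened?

5

  6 → bin 1 (new)  [load 6/32]
  4 → bin 1  [load 10/32]
  8 → bin 1  [load 18/32]
  17 → bin 2 (new)  [load 17/32]
  24 → bin 3 (new)  [load 24/32]
  21 → bin 4 (new)  [load 21/32]
  4 → bin 1  [load 22/32]
  8 → bin 1  [load 30/32]
  8 → bin 2  [load 25/32]
  6 → bin 2  [load 31/32]
  19 → bin 5 (new)  [load 19/32]
5 bins opened.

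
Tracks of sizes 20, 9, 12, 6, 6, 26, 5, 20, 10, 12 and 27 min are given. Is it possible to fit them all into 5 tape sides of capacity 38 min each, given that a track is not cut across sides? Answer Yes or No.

A valid assignment using 5 tape sides:
  side 1: 27 + 10 = 37
  side 2: 26 + 12 = 38
  side 3: 20 + 12 + 6 = 38
  side 4: 20 + 9 + 6 = 35
  side 5: 5 = 5
Every load is within 38 min, so 5 tape sides suffice.

Yes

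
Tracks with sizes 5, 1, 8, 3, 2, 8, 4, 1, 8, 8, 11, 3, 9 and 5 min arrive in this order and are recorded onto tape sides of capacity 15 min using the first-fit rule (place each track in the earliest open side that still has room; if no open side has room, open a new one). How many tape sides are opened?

6

  5 → side 1 (new)  [load 5/15]
  1 → side 1  [load 6/15]
  8 → side 1  [load 14/15]
  3 → side 2 (new)  [load 3/15]
  2 → side 2  [load 5/15]
  8 → side 2  [load 13/15]
  4 → side 3 (new)  [load 4/15]
  1 → side 1  [load 15/15]
  8 → side 3  [load 12/15]
  8 → side 4 (new)  [load 8/15]
  11 → side 5 (new)  [load 11/15]
  3 → side 3  [load 15/15]
  9 → side 6 (new)  [load 9/15]
  5 → side 4  [load 13/15]
6 tape sides opened.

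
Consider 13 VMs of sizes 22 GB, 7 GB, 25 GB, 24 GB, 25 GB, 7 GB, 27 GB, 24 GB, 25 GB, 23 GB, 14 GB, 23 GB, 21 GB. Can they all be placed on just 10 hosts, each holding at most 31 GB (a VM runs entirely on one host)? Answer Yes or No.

No

Total = 267 GB; ⌈267/31⌉ = 9.
10 VMs each exceed half the capacity and cannot share a host, forcing at least 10 hosts.
The bound of 10 does not rule out 10, but exhaustive search shows no assignment into 10 hosts of capacity 31 GB exists — the minimum is 11.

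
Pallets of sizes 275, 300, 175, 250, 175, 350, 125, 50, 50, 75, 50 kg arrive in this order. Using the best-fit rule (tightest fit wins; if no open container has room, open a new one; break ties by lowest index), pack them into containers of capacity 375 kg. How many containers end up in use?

6

  275 → container 1 (new)  [load 275/375]
  300 → container 2 (new)  [load 300/375]
  175 → container 3 (new)  [load 175/375]
  250 → container 4 (new)  [load 250/375]
  175 → container 3  [load 350/375]
  350 → container 5 (new)  [load 350/375]
  125 → container 4  [load 375/375]
  50 → container 2  [load 350/375]
  50 → container 1  [load 325/375]
  75 → container 6 (new)  [load 75/375]
  50 → container 1  [load 375/375]
6 containers opened.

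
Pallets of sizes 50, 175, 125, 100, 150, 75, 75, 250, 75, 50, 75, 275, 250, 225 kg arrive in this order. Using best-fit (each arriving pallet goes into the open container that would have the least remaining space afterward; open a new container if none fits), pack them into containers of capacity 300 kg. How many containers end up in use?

  50 → container 1 (new)  [load 50/300]
  175 → container 1  [load 225/300]
  125 → container 2 (new)  [load 125/300]
  100 → container 2  [load 225/300]
  150 → container 3 (new)  [load 150/300]
  75 → container 1  [load 300/300]
  75 → container 2  [load 300/300]
  250 → container 4 (new)  [load 250/300]
  75 → container 3  [load 225/300]
  50 → container 4  [load 300/300]
  75 → container 3  [load 300/300]
  275 → container 5 (new)  [load 275/300]
  250 → container 6 (new)  [load 250/300]
  225 → container 7 (new)  [load 225/300]
7 containers opened.

7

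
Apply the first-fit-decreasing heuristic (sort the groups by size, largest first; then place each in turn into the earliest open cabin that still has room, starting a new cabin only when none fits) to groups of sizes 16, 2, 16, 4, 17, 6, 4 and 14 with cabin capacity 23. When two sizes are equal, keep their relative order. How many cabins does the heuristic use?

Sorted descending: 17, 16, 16, 14, 6, 4, 4, 2.
  17 → cabin 1 (new)  [load 17/23]
  16 → cabin 2 (new)  [load 16/23]
  16 → cabin 3 (new)  [load 16/23]
  14 → cabin 4 (new)  [load 14/23]
  6 → cabin 1  [load 23/23]
  4 → cabin 2  [load 20/23]
  4 → cabin 3  [load 20/23]
  2 → cabin 2  [load 22/23]
4 cabins opened.

4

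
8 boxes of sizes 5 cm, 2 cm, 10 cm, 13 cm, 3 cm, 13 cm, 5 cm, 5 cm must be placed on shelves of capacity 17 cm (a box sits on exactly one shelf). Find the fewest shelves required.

Total = 13 + 13 + 10 + 5 + 5 + 5 + 3 + 2 = 56 cm.
Lower bound: ⌈56/17⌉ = 4 shelves.
A packing using 4 shelves:
  shelf 1: 13 + 3 = 16
  shelf 2: 13 + 2 = 15
  shelf 3: 10 + 5 = 15
  shelf 4: 5 + 5 = 10
This matches the lower bound, so 4 is optimal.

4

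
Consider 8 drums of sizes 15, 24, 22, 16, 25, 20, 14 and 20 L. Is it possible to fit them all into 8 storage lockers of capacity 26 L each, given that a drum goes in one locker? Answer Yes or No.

Yes

A valid assignment using 8 storage lockers:
  locker 1: 25 = 25
  locker 2: 24 = 24
  locker 3: 22 = 22
  locker 4: 20 = 20
  locker 5: 20 = 20
  locker 6: 16 = 16
  locker 7: 15 = 15
  locker 8: 14 = 14
Every load is within 26 L, so 8 storage lockers suffice.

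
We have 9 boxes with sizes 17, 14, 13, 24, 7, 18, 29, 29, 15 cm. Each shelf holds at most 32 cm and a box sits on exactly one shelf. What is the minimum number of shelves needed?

6

Total = 29 + 29 + 24 + 18 + 17 + 15 + 14 + 13 + 7 = 166 cm.
Lower bound: ⌈166/32⌉ = 6 shelves.
A packing using 6 shelves:
  shelf 1: 29 = 29
  shelf 2: 29 = 29
  shelf 3: 24 + 7 = 31
  shelf 4: 18 + 14 = 32
  shelf 5: 17 + 15 = 32
  shelf 6: 13 = 13
This matches the lower bound, so 6 is optimal.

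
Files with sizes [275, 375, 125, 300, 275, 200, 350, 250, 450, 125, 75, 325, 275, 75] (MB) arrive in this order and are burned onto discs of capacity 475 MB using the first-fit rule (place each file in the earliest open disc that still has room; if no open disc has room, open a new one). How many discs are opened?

9

  275 → disc 1 (new)  [load 275/475]
  375 → disc 2 (new)  [load 375/475]
  125 → disc 1  [load 400/475]
  300 → disc 3 (new)  [load 300/475]
  275 → disc 4 (new)  [load 275/475]
  200 → disc 4  [load 475/475]
  350 → disc 5 (new)  [load 350/475]
  250 → disc 6 (new)  [load 250/475]
  450 → disc 7 (new)  [load 450/475]
  125 → disc 3  [load 425/475]
  75 → disc 1  [load 475/475]
  325 → disc 8 (new)  [load 325/475]
  275 → disc 9 (new)  [load 275/475]
  75 → disc 2  [load 450/475]
9 discs opened.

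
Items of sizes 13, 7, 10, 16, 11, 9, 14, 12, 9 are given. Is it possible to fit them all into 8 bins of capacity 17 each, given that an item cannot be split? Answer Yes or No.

Yes

A valid assignment using 8 bins:
  bin 1: 16 = 16
  bin 2: 14 = 14
  bin 3: 13 = 13
  bin 4: 12 = 12
  bin 5: 11 = 11
  bin 6: 10 + 7 = 17
  bin 7: 9 = 9
  bin 8: 9 = 9
Every load is within 17, so 8 bins suffice.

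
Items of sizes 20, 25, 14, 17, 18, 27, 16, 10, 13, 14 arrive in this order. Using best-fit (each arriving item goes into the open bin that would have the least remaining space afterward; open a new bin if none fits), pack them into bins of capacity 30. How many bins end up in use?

  20 → bin 1 (new)  [load 20/30]
  25 → bin 2 (new)  [load 25/30]
  14 → bin 3 (new)  [load 14/30]
  17 → bin 4 (new)  [load 17/30]
  18 → bin 5 (new)  [load 18/30]
  27 → bin 6 (new)  [load 27/30]
  16 → bin 3  [load 30/30]
  10 → bin 1  [load 30/30]
  13 → bin 4  [load 30/30]
  14 → bin 7 (new)  [load 14/30]
7 bins opened.

7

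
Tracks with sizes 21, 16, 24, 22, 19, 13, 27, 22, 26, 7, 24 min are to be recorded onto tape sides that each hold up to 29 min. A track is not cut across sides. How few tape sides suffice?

Total = 27 + 26 + 24 + 24 + 22 + 22 + 21 + 19 + 16 + 13 + 7 = 221 min.
Lower bound: ⌈221/29⌉ = 8 tape sides.
Also, 9 tracks each exceed 29/2 min, and no two of those can share a side, so at least 9 tape sides are needed.
A packing using 9 tape sides:
  side 1: 27 = 27
  side 2: 26 = 26
  side 3: 24 = 24
  side 4: 24 = 24
  side 5: 22 + 7 = 29
  side 6: 22 = 22
  side 7: 21 = 21
  side 8: 19 = 19
  side 9: 16 + 13 = 29
This matches the lower bound, so 9 is optimal.

9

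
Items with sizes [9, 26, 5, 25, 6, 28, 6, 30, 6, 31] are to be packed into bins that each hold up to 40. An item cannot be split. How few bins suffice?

5

Total = 31 + 30 + 28 + 26 + 25 + 9 + 6 + 6 + 6 + 5 = 172.
Lower bound: ⌈172/40⌉ = 5 bins.
A packing using 5 bins:
  bin 1: 31 + 9 = 40
  bin 2: 30 + 6 = 36
  bin 3: 28 + 6 + 6 = 40
  bin 4: 26 + 5 = 31
  bin 5: 25 = 25
This matches the lower bound, so 5 is optimal.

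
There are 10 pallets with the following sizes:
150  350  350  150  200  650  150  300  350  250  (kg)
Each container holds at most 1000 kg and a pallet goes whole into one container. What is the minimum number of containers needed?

Total = 650 + 350 + 350 + 350 + 300 + 250 + 200 + 150 + 150 + 150 = 2900 kg.
Lower bound: ⌈2900/1000⌉ = 3 containers.
A packing using 3 containers:
  container 1: 650 + 350 = 1000
  container 2: 350 + 350 + 300 = 1000
  container 3: 250 + 200 + 150 + 150 + 150 = 900
This matches the lower bound, so 3 is optimal.

3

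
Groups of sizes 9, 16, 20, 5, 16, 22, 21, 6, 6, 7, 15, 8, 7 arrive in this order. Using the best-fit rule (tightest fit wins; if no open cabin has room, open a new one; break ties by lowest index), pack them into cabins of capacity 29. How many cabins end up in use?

7

  9 → cabin 1 (new)  [load 9/29]
  16 → cabin 1  [load 25/29]
  20 → cabin 2 (new)  [load 20/29]
  5 → cabin 2  [load 25/29]
  16 → cabin 3 (new)  [load 16/29]
  22 → cabin 4 (new)  [load 22/29]
  21 → cabin 5 (new)  [load 21/29]
  6 → cabin 4  [load 28/29]
  6 → cabin 5  [load 27/29]
  7 → cabin 3  [load 23/29]
  15 → cabin 6 (new)  [load 15/29]
  8 → cabin 6  [load 23/29]
  7 → cabin 7 (new)  [load 7/29]
7 cabins opened.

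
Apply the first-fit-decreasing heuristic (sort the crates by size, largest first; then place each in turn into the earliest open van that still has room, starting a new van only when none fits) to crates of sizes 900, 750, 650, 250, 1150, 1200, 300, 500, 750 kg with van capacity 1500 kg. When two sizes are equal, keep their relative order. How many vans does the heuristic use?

5

Sorted descending: 1200, 1150, 900, 750, 750, 650, 500, 300, 250.
  1200 → van 1 (new)  [load 1200/1500]
  1150 → van 2 (new)  [load 1150/1500]
  900 → van 3 (new)  [load 900/1500]
  750 → van 4 (new)  [load 750/1500]
  750 → van 4  [load 1500/1500]
  650 → van 5 (new)  [load 650/1500]
  500 → van 3  [load 1400/1500]
  300 → van 1  [load 1500/1500]
  250 → van 2  [load 1400/1500]
5 vans opened.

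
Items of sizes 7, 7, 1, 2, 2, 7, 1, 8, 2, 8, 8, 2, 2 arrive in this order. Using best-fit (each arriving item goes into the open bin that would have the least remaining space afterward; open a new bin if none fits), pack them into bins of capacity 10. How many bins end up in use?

6

  7 → bin 1 (new)  [load 7/10]
  7 → bin 2 (new)  [load 7/10]
  1 → bin 1  [load 8/10]
  2 → bin 1  [load 10/10]
  2 → bin 2  [load 9/10]
  7 → bin 3 (new)  [load 7/10]
  1 → bin 2  [load 10/10]
  8 → bin 4 (new)  [load 8/10]
  2 → bin 4  [load 10/10]
  8 → bin 5 (new)  [load 8/10]
  8 → bin 6 (new)  [load 8/10]
  2 → bin 5  [load 10/10]
  2 → bin 6  [load 10/10]
6 bins opened.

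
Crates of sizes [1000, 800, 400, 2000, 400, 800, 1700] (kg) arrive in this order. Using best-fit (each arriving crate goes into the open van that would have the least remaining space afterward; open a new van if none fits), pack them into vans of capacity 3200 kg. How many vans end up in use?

3

  1000 → van 1 (new)  [load 1000/3200]
  800 → van 1  [load 1800/3200]
  400 → van 1  [load 2200/3200]
  2000 → van 2 (new)  [load 2000/3200]
  400 → van 1  [load 2600/3200]
  800 → van 2  [load 2800/3200]
  1700 → van 3 (new)  [load 1700/3200]
3 vans opened.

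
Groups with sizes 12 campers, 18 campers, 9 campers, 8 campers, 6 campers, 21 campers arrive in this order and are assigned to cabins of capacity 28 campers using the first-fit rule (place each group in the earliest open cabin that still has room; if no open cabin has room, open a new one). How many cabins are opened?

  12 → cabin 1 (new)  [load 12/28]
  18 → cabin 2 (new)  [load 18/28]
  9 → cabin 1  [load 21/28]
  8 → cabin 2  [load 26/28]
  6 → cabin 1  [load 27/28]
  21 → cabin 3 (new)  [load 21/28]
3 cabins opened.

3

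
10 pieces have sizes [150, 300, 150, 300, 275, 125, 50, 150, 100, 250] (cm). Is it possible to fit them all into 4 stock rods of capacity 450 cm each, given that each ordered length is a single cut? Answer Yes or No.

No

Total = 1850 cm; ⌈1850/450⌉ = 5.
At least 5 stock rods are required, but only 4 are allowed.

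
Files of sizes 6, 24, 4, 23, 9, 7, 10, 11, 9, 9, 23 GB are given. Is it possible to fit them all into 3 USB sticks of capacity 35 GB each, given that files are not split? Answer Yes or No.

No

Total = 135 GB; ⌈135/35⌉ = 4.
At least 4 USB sticks are required, but only 3 are allowed.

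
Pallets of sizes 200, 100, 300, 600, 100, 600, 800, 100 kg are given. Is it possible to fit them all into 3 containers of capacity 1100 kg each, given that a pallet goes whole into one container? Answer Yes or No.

Yes

A valid assignment using 3 containers:
  container 1: 800 + 300 = 1100
  container 2: 600 + 200 + 100 + 100 + 100 = 1100
  container 3: 600 = 600
Every load is within 1100 kg, so 3 containers suffice.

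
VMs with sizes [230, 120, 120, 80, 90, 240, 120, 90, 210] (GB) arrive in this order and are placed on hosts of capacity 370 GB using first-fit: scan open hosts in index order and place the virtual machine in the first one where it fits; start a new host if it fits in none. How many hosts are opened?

4

  230 → host 1 (new)  [load 230/370]
  120 → host 1  [load 350/370]
  120 → host 2 (new)  [load 120/370]
  80 → host 2  [load 200/370]
  90 → host 2  [load 290/370]
  240 → host 3 (new)  [load 240/370]
  120 → host 3  [load 360/370]
  90 → host 4 (new)  [load 90/370]
  210 → host 4  [load 300/370]
4 hosts opened.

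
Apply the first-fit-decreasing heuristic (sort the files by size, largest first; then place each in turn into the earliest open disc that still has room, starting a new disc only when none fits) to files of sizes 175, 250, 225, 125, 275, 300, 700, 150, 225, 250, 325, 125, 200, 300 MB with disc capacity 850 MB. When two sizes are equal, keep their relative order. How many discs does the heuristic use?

5

Sorted descending: 700, 325, 300, 300, 275, 250, 250, 225, 225, 200, 175, 150, 125, 125.
  700 → disc 1 (new)  [load 700/850]
  325 → disc 2 (new)  [load 325/850]
  300 → disc 2  [load 625/850]
  300 → disc 3 (new)  [load 300/850]
  275 → disc 3  [load 575/850]
  250 → disc 3  [load 825/850]
  250 → disc 4 (new)  [load 250/850]
  225 → disc 2  [load 850/850]
  225 → disc 4  [load 475/850]
  200 → disc 4  [load 675/850]
  175 → disc 4  [load 850/850]
  150 → disc 1  [load 850/850]
  125 → disc 5 (new)  [load 125/850]
  125 → disc 5  [load 250/850]
5 discs opened.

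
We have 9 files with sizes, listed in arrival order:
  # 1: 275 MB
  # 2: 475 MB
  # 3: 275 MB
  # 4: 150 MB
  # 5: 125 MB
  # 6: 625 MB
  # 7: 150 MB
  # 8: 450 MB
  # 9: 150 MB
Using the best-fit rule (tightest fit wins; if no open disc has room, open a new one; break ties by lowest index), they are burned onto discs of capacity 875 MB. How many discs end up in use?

4

  275 → disc 1 (new)  [load 275/875]
  475 → disc 1  [load 750/875]
  275 → disc 2 (new)  [load 275/875]
  150 → disc 2  [load 425/875]
  125 → disc 1  [load 875/875]
  625 → disc 3 (new)  [load 625/875]
  150 → disc 3  [load 775/875]
  450 → disc 2  [load 875/875]
  150 → disc 4 (new)  [load 150/875]
4 discs opened.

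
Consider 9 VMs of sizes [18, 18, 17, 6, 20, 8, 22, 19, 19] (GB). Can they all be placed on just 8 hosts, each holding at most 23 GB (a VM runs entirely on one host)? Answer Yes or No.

A valid assignment using 8 hosts:
  host 1: 22 = 22
  host 2: 20 = 20
  host 3: 19 = 19
  host 4: 19 = 19
  host 5: 18 = 18
  host 6: 18 = 18
  host 7: 17 + 6 = 23
  host 8: 8 = 8
Every load is within 23 GB, so 8 hosts suffice.

Yes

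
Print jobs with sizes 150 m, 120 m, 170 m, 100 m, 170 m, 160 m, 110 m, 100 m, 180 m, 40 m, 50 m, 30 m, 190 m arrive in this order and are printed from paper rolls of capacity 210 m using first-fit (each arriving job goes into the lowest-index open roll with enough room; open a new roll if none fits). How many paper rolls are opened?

9

  150 → roll 1 (new)  [load 150/210]
  120 → roll 2 (new)  [load 120/210]
  170 → roll 3 (new)  [load 170/210]
  100 → roll 4 (new)  [load 100/210]
  170 → roll 5 (new)  [load 170/210]
  160 → roll 6 (new)  [load 160/210]
  110 → roll 4  [load 210/210]
  100 → roll 7 (new)  [load 100/210]
  180 → roll 8 (new)  [load 180/210]
  40 → roll 1  [load 190/210]
  50 → roll 2  [load 170/210]
  30 → roll 2  [load 200/210]
  190 → roll 9 (new)  [load 190/210]
9 paper rolls opened.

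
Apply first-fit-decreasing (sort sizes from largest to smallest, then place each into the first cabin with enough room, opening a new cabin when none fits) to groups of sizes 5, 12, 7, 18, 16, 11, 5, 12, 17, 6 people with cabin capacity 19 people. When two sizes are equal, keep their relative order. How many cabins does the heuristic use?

Sorted descending: 18, 17, 16, 12, 12, 11, 7, 6, 5, 5.
  18 → cabin 1 (new)  [load 18/19]
  17 → cabin 2 (new)  [load 17/19]
  16 → cabin 3 (new)  [load 16/19]
  12 → cabin 4 (new)  [load 12/19]
  12 → cabin 5 (new)  [load 12/19]
  11 → cabin 6 (new)  [load 11/19]
  7 → cabin 4  [load 19/19]
  6 → cabin 5  [load 18/19]
  5 → cabin 6  [load 16/19]
  5 → cabin 7 (new)  [load 5/19]
7 cabins opened.

7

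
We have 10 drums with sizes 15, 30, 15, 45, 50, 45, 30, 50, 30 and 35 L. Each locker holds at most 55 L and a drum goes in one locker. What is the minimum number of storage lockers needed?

8

Total = 50 + 50 + 45 + 45 + 35 + 30 + 30 + 30 + 15 + 15 = 345 L.
Lower bound: ⌈345/55⌉ = 7 storage lockers.
Also, 8 drums each exceed 55/2 L, and no two of those can share a locker, so at least 8 storage lockers are needed.
A packing using 8 storage lockers:
  locker 1: 50 = 50
  locker 2: 50 = 50
  locker 3: 45 = 45
  locker 4: 45 = 45
  locker 5: 35 + 15 = 50
  locker 6: 30 + 15 = 45
  locker 7: 30 = 30
  locker 8: 30 = 30
This matches the lower bound, so 8 is optimal.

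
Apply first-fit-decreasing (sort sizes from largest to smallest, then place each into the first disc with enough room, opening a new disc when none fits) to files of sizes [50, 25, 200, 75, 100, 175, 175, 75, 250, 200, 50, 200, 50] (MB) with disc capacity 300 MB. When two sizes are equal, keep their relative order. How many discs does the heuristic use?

6

Sorted descending: 250, 200, 200, 200, 175, 175, 100, 75, 75, 50, 50, 50, 25.
  250 → disc 1 (new)  [load 250/300]
  200 → disc 2 (new)  [load 200/300]
  200 → disc 3 (new)  [load 200/300]
  200 → disc 4 (new)  [load 200/300]
  175 → disc 5 (new)  [load 175/300]
  175 → disc 6 (new)  [load 175/300]
  100 → disc 2  [load 300/300]
  75 → disc 3  [load 275/300]
  75 → disc 4  [load 275/300]
  50 → disc 1  [load 300/300]
  50 → disc 5  [load 225/300]
  50 → disc 5  [load 275/300]
  25 → disc 3  [load 300/300]
6 discs opened.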